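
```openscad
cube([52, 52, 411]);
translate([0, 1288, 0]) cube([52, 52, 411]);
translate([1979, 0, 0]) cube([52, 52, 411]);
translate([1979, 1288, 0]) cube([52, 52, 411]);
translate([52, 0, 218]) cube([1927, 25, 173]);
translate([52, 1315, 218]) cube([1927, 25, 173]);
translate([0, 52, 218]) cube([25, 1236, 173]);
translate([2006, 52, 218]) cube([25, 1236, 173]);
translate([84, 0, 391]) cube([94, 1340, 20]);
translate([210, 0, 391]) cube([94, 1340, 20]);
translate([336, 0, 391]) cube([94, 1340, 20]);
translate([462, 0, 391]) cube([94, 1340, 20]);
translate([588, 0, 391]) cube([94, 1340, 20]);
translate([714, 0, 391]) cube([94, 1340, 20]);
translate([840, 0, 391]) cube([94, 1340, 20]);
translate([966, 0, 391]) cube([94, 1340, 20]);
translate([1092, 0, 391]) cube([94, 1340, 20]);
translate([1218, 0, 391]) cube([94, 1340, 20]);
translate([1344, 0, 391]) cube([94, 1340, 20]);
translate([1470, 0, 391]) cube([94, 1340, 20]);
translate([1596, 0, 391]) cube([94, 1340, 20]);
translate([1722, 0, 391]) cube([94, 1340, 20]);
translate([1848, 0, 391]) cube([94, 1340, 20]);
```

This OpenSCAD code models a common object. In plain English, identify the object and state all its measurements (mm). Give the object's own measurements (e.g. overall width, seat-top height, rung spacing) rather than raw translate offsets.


A bed frame 2031 mm long (x) by 1340 mm wide (y). Four 52×52 mm corner posts, 411 mm tall, at the corners of the footprint. Four rails of 25 mm thickness and 173 mm height run between adjacent posts with their undersides at z = 218 mm, their outer faces flush with the outside of the frame (the two x-running rails run between the posts' inner faces; the two y-running rails run between the posts' inner faces). 15 slats, each 94 mm wide (x) and 20 mm thick, lie across the top of the two x-running rails, running the full 1340 mm width of the frame in y; along x they sit between the end posts with a 32 mm gap after the −x posts and between neighbouring slats, leaving 37 mm before the +x posts.


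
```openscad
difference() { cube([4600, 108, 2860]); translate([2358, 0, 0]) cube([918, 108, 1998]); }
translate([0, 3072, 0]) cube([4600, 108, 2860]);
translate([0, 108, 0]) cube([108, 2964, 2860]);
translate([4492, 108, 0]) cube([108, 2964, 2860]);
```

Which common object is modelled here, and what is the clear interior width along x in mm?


A single room. The interior width is 4384 mm.

Four walls enclosing a rectangle with a door in the front wall — a room. Outside width 4600 minus two 108 mm walls gives 4384 mm.


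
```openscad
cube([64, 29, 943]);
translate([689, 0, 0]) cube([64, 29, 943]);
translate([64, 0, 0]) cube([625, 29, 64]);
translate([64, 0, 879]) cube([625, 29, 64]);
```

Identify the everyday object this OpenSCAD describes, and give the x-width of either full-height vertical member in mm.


A picture frame. The border width is 64 mm.

Four thin pieces enclosing a rectangular opening — a picture frame. The two full-height stiles are 943 mm tall; the top rail sits at z = 879 and is 64 mm tall, so the border above the opening is 943 − 879 = 64 mm, matching the stile x-width.


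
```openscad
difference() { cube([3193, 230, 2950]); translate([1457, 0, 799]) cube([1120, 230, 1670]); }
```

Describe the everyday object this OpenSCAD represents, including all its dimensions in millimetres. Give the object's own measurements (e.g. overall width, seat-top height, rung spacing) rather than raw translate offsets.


A wall 3193 mm long (x), 230 mm thick (y), 2950 mm tall, with a rectangular window opening cut through it. The opening is 1120 mm wide and 1670 mm tall; its sill is at z = 799 mm and its near (−x) edge is 1457 mm from the wall's −x end. The opening passes through the full wall thickness.


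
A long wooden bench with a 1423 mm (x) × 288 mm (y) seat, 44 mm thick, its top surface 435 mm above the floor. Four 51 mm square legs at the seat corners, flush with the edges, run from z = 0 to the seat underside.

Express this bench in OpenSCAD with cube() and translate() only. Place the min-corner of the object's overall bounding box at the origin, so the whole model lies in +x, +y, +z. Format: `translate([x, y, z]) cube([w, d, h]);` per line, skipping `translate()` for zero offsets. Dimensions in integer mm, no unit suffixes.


translate([0, 0, 391]) cube([1423, 288, 44]);
cube([51, 51, 391]);
translate([0, 237, 0]) cube([51, 51, 391]);
translate([1372, 0, 0]) cube([51, 51, 391]);
translate([1372, 237, 0]) cube([51, 51, 391]);


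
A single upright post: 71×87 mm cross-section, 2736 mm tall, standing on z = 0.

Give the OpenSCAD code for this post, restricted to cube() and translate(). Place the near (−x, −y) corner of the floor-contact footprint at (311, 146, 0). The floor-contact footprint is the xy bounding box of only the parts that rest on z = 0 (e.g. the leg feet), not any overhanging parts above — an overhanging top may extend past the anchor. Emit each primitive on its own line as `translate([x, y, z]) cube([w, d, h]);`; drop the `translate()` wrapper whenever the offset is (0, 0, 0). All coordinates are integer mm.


translate([311, 146, 0]) cube([71, 87, 2736]);


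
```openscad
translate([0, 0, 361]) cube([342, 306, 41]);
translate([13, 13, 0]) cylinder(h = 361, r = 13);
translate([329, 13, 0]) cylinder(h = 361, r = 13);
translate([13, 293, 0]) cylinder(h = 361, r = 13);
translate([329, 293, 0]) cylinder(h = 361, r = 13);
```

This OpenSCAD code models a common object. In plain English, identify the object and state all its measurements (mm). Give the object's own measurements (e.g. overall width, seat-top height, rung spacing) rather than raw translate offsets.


A four-legged stool. The seat is a 342×306×41 mm slab whose top surface is at z = 402 mm; four round legs, each 26 mm in diameter, run from the floor (z = 0) to the underside of the seat, each leg's axis is inset half a diameter from the nearest pair of seat edges (so the leg's bounding box is flush with the corner).


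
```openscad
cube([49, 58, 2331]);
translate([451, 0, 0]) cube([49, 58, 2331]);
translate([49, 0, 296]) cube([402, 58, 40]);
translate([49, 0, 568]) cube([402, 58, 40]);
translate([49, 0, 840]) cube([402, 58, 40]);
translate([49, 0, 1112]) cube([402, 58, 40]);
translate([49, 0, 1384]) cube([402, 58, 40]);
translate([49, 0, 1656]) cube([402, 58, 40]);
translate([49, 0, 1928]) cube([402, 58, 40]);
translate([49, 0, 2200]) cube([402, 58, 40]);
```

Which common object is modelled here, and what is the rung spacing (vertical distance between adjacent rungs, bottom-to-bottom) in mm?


A ladder. The rung spacing is 272 mm.

Two tall 49×58 posts with 8 short bars between them — a ladder. Adjacent rungs sit at z = 296 and z = 568, so the spacing is 568 − 296 = 272 mm.


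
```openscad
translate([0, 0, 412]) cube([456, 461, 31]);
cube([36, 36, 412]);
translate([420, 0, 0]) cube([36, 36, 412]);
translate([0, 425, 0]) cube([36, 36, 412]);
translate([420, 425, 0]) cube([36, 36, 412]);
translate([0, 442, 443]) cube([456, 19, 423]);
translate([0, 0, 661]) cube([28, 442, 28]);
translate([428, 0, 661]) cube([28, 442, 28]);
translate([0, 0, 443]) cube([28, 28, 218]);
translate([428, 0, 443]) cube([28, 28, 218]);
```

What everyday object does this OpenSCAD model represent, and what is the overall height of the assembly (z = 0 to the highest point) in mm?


A chair. The overall height is 866 mm.

A slab on four corner posts with a tall panel at the back — a chair. The seat slab sits at z = 412 with thickness 31, and the 423 mm backrest starts at the seat top, so the overall height is 412 + 31 + 423 = 866 mm.


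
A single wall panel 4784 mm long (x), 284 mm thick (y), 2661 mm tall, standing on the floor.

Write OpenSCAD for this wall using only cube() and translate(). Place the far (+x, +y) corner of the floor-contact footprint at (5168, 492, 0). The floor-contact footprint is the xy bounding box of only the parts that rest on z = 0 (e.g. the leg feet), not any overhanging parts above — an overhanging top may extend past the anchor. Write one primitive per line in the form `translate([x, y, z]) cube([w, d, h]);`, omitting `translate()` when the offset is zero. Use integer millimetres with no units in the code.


translate([384, 208, 0]) cube([4784, 284, 2661]);


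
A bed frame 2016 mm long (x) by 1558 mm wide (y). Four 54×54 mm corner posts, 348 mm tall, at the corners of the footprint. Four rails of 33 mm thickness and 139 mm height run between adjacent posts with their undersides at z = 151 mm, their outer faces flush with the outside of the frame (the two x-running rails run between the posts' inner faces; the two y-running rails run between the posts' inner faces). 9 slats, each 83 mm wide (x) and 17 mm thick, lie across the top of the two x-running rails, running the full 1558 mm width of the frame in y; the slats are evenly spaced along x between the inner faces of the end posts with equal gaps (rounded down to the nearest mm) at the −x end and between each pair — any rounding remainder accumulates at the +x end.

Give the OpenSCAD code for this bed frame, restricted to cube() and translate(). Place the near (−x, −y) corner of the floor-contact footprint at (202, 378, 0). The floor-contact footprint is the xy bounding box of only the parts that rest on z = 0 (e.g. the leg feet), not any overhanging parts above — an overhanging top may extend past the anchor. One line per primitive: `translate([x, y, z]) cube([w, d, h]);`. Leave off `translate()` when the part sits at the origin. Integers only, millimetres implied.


translate([202, 378, 0]) cube([54, 54, 348]);
translate([202, 1882, 0]) cube([54, 54, 348]);
translate([2164, 378, 0]) cube([54, 54, 348]);
translate([2164, 1882, 0]) cube([54, 54, 348]);
translate([256, 378, 151]) cube([1908, 33, 139]);
translate([256, 1903, 151]) cube([1908, 33, 139]);
translate([202, 432, 151]) cube([33, 1450, 139]);
translate([2185, 432, 151]) cube([33, 1450, 139]);
translate([372, 378, 290]) cube([83, 1558, 17]);
translate([571, 378, 290]) cube([83, 1558, 17]);
translate([770, 378, 290]) cube([83, 1558, 17]);
translate([969, 378, 290]) cube([83, 1558, 17]);
translate([1168, 378, 290]) cube([83, 1558, 17]);
translate([1367, 378, 290]) cube([83, 1558, 17]);
translate([1566, 378, 290]) cube([83, 1558, 17]);
translate([1765, 378, 290]) cube([83, 1558, 17]);
translate([1964, 378, 290]) cube([83, 1558, 17]);


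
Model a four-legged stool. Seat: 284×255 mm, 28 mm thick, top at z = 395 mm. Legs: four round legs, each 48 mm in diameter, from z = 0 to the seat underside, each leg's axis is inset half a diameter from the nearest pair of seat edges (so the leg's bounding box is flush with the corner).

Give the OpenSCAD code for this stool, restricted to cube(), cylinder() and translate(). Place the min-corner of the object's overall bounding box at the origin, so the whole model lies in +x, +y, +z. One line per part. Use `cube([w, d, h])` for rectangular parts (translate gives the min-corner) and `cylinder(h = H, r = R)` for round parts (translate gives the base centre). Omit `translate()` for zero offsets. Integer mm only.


translate([0, 0, 367]) cube([284, 255, 28]);
translate([24, 24, 0]) cylinder(h = 367, r = 24);
translate([260, 24, 0]) cylinder(h = 367, r = 24);
translate([24, 231, 0]) cylinder(h = 367, r = 24);
translate([260, 231, 0]) cylinder(h = 367, r = 24);


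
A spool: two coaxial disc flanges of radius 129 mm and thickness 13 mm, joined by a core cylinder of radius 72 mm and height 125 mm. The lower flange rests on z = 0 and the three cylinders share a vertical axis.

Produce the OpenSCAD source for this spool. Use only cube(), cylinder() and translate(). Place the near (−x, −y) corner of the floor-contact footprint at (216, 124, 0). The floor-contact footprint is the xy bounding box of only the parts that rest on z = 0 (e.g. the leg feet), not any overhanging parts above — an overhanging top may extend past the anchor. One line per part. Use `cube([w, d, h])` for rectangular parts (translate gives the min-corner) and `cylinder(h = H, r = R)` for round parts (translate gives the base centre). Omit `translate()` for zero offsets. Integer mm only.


translate([345, 253, 0]) cylinder(h = 13, r = 129);
translate([345, 253, 13]) cylinder(h = 125, r = 72);
translate([345, 253, 138]) cylinder(h = 13, r = 129);


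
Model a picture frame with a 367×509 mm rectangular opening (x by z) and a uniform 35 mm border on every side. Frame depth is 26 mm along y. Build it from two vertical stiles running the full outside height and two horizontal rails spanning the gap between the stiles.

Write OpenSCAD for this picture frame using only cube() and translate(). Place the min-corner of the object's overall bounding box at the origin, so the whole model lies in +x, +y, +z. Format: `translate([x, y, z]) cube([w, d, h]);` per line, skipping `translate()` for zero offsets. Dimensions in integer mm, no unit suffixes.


cube([35, 26, 579]);
translate([402, 0, 0]) cube([35, 26, 579]);
translate([35, 0, 0]) cube([367, 26, 35]);
translate([35, 0, 544]) cube([367, 26, 35]);


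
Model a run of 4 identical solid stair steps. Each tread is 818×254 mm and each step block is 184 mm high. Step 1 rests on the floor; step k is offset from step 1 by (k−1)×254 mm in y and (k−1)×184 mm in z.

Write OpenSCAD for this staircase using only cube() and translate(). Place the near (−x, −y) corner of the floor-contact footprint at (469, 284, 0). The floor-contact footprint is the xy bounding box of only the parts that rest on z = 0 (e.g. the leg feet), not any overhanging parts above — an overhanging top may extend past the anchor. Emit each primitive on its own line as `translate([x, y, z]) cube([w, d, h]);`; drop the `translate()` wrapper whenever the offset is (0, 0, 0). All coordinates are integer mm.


translate([469, 284, 0]) cube([818, 254, 184]);
translate([469, 538, 184]) cube([818, 254, 184]);
translate([469, 792, 368]) cube([818, 254, 184]);
translate([469, 1046, 552]) cube([818, 254, 184]);


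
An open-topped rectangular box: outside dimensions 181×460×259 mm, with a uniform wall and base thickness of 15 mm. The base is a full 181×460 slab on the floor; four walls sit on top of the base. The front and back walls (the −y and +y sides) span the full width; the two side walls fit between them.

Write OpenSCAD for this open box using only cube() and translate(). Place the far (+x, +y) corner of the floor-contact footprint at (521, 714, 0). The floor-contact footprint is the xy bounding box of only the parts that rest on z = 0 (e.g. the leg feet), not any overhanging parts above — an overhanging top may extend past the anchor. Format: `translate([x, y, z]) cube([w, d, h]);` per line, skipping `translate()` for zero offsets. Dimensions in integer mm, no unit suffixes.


translate([340, 254, 0]) cube([181, 460, 15]);
translate([340, 254, 15]) cube([181, 15, 244]);
translate([340, 699, 15]) cube([181, 15, 244]);
translate([340, 269, 15]) cube([15, 430, 244]);
translate([506, 269, 15]) cube([15, 430, 244]);


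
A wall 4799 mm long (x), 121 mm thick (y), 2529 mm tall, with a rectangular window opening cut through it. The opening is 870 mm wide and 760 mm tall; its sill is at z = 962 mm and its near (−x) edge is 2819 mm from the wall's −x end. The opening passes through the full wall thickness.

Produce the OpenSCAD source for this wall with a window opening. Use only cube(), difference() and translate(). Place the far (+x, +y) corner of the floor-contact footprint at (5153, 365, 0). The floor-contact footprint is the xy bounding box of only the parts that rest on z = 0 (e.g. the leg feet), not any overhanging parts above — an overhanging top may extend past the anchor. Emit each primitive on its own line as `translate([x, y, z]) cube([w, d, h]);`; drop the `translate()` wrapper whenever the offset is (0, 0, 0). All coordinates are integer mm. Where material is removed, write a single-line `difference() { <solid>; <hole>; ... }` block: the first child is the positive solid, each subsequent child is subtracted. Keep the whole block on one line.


difference() { translate([354, 244, 0]) cube([4799, 121, 2529]); translate([3173, 244, 962]) cube([870, 121, 760]); }


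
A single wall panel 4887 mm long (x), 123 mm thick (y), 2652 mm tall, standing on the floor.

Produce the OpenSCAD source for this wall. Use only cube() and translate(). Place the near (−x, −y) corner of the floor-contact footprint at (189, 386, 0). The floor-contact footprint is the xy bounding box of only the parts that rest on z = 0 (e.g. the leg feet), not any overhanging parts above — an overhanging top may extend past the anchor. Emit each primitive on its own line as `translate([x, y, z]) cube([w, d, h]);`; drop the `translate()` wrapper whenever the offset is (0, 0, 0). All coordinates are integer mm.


translate([189, 386, 0]) cube([4887, 123, 2652]);


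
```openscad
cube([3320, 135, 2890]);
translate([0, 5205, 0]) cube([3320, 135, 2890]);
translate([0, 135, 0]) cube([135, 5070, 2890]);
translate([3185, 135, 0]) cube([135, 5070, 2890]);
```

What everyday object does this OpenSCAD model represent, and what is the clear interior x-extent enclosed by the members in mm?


A house (or room) frame. The interior width is 3050 mm.

Four 2890 mm walls enclosing a rectangle with no floor or roof — a room or house frame. Outside width is 3320 mm and wall thickness is 135 mm, so the interior width is 3320 − 2 × 135 = 3050 mm.


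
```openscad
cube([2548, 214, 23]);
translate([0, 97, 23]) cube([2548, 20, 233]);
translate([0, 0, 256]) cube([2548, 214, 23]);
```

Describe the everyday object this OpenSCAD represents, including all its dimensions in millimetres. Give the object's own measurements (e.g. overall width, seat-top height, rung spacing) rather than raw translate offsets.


An I-beam lying along x, 2548 mm long. Overall section height 279 mm. Two flanges 214 mm wide (y) and 23 mm thick, one on the floor and one at the top; a web 20 mm thick runs between them, centred on the flange width.


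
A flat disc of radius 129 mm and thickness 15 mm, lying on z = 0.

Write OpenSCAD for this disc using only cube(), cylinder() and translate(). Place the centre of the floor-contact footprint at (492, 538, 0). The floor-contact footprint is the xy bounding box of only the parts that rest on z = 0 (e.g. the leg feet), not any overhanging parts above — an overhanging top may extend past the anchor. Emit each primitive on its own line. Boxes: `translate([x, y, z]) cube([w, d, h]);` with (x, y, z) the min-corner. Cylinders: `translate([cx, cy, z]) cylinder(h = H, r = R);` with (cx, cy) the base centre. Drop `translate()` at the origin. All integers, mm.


translate([492, 538, 0]) cylinder(h = 15, r = 129);


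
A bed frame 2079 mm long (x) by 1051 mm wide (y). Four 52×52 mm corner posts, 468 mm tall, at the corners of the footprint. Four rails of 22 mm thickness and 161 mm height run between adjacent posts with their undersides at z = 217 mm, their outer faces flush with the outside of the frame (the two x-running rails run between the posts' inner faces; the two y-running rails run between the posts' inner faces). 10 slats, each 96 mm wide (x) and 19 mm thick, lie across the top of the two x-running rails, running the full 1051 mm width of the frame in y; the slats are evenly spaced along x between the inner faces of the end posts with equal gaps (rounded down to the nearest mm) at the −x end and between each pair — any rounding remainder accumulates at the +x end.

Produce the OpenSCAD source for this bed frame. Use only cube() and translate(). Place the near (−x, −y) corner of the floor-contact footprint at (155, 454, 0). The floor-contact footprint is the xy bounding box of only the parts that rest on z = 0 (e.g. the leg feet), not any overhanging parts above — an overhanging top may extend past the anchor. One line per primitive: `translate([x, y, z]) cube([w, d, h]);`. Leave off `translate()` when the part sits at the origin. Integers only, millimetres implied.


translate([155, 454, 0]) cube([52, 52, 468]);
translate([155, 1453, 0]) cube([52, 52, 468]);
translate([2182, 454, 0]) cube([52, 52, 468]);
translate([2182, 1453, 0]) cube([52, 52, 468]);
translate([207, 454, 217]) cube([1975, 22, 161]);
translate([207, 1483, 217]) cube([1975, 22, 161]);
translate([155, 506, 217]) cube([22, 947, 161]);
translate([2212, 506, 217]) cube([22, 947, 161]);
translate([299, 454, 378]) cube([96, 1051, 19]);
translate([487, 454, 378]) cube([96, 1051, 19]);
translate([675, 454, 378]) cube([96, 1051, 19]);
translate([863, 454, 378]) cube([96, 1051, 19]);
translate([1051, 454, 378]) cube([96, 1051, 19]);
translate([1239, 454, 378]) cube([96, 1051, 19]);
translate([1427, 454, 378]) cube([96, 1051, 19]);
translate([1615, 454, 378]) cube([96, 1051, 19]);
translate([1803, 454, 378]) cube([96, 1051, 19]);
translate([1991, 454, 378]) cube([96, 1051, 19]);


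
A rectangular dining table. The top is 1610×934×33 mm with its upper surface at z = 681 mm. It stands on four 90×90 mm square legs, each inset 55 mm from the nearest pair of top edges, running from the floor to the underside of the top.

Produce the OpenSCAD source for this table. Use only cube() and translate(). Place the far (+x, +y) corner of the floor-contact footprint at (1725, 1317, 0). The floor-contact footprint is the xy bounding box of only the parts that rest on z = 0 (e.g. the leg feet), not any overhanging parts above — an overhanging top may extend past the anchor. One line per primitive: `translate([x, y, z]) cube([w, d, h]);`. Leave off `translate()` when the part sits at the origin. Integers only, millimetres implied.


translate([170, 438, 648]) cube([1610, 934, 33]);
translate([225, 493, 0]) cube([90, 90, 648]);
translate([1635, 493, 0]) cube([90, 90, 648]);
translate([225, 1227, 0]) cube([90, 90, 648]);
translate([1635, 1227, 0]) cube([90, 90, 648]);


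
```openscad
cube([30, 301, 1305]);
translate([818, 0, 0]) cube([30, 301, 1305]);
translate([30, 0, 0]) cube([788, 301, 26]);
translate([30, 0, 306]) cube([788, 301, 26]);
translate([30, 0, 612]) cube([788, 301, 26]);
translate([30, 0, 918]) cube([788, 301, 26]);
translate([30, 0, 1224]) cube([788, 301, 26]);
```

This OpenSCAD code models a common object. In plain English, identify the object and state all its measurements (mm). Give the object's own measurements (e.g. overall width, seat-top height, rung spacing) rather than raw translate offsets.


An open bookshelf. Two side panels, each 30 mm thick, 301 mm deep and 1305 mm tall, stand 848 mm apart (outside-to-outside). Between them sit 5 shelves, each 26 mm thick and 301 mm deep, spanning the full gap between the sides. The bottom shelf rests on the floor (its underside at z = 0) and the clear gap between one shelf's top and the next shelf's underside is 280 mm.


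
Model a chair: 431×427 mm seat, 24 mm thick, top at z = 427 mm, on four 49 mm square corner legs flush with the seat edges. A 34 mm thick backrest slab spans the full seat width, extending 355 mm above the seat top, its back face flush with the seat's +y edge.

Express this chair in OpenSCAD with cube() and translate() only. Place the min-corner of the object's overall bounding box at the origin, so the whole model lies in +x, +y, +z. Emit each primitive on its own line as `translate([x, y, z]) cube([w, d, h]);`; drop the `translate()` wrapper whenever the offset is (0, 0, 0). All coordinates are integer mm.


translate([0, 0, 403]) cube([431, 427, 24]);
cube([49, 49, 403]);
translate([382, 0, 0]) cube([49, 49, 403]);
translate([0, 378, 0]) cube([49, 49, 403]);
translate([382, 378, 0]) cube([49, 49, 403]);
translate([0, 393, 427]) cube([431, 34, 355]);


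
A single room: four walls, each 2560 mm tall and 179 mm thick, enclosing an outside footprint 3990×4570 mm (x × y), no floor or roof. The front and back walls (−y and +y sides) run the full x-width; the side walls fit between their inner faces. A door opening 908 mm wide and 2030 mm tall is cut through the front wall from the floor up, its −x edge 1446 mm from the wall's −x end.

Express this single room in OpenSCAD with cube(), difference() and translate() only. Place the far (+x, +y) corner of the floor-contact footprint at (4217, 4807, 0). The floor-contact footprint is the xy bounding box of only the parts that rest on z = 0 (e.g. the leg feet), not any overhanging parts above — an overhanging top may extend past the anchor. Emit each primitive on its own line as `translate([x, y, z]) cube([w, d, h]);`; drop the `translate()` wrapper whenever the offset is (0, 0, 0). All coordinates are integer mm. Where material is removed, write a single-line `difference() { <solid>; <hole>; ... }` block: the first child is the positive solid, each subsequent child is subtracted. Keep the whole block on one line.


difference() { translate([227, 237, 0]) cube([3990, 179, 2560]); translate([1673, 237, 0]) cube([908, 179, 2030]); }
translate([227, 4628, 0]) cube([3990, 179, 2560]);
translate([227, 416, 0]) cube([179, 4212, 2560]);
translate([4038, 416, 0]) cube([179, 4212, 2560]);


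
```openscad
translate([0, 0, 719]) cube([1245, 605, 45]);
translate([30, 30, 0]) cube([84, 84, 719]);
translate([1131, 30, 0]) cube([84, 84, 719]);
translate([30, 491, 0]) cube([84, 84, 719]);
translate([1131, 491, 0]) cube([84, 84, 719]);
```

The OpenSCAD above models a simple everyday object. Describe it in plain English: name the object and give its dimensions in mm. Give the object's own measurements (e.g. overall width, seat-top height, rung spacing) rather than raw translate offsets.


A table: top 1245 mm (x) × 605 mm (y), 45 mm thick, upper face at z = 764 mm, on four 84×84 mm square legs, each inset 30 mm from the nearest pair of top edges from z = 0 to the bottom of the top.


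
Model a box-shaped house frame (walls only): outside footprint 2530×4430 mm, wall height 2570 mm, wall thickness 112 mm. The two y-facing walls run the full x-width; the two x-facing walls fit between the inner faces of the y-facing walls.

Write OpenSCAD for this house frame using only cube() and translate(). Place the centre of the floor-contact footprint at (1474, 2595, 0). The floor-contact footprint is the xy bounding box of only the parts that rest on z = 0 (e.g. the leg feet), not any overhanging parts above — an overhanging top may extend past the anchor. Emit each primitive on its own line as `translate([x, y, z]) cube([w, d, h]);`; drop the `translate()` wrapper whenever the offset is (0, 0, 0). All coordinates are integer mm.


translate([209, 380, 0]) cube([2530, 112, 2570]);
translate([209, 4698, 0]) cube([2530, 112, 2570]);
translate([209, 492, 0]) cube([112, 4206, 2570]);
translate([2627, 492, 0]) cube([112, 4206, 2570]);


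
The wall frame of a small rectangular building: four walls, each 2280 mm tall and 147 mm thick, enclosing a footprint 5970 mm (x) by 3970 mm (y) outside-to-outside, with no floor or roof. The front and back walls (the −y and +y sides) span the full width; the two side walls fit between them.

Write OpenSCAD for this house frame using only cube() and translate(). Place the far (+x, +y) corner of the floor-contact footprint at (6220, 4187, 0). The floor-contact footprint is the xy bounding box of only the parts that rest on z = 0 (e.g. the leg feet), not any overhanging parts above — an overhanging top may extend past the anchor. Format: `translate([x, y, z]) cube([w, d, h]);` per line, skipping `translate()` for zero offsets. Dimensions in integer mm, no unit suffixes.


translate([250, 217, 0]) cube([5970, 147, 2280]);
translate([250, 4040, 0]) cube([5970, 147, 2280]);
translate([250, 364, 0]) cube([147, 3676, 2280]);
translate([6073, 364, 0]) cube([147, 3676, 2280]);


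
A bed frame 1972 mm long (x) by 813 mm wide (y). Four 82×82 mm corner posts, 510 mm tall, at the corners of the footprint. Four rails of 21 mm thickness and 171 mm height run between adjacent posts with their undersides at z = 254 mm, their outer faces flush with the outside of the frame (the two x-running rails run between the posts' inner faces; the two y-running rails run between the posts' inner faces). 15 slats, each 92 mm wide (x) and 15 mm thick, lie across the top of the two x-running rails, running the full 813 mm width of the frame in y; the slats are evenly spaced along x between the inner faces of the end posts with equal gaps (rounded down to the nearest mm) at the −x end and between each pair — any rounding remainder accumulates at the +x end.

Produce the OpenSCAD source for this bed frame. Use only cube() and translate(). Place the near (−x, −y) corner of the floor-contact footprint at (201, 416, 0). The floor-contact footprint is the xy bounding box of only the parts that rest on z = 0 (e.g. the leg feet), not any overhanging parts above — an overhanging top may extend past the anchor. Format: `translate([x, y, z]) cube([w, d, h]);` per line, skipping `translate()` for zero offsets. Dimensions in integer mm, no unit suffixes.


// slat z = rail_z + rail_h = 254 + 171 = 425
// slat gap = ⌊(1808 − 15·92) / 16⌋ = 26
translate([201, 416, 0]) cube([82, 82, 510]);
translate([201, 1147, 0]) cube([82, 82, 510]);
translate([2091, 416, 0]) cube([82, 82, 510]);
translate([2091, 1147, 0]) cube([82, 82, 510]);
translate([283, 416, 254]) cube([1808, 21, 171]);
translate([283, 1208, 254]) cube([1808, 21, 171]);
translate([201, 498, 254]) cube([21, 649, 171]);
translate([2152, 498, 254]) cube([21, 649, 171]);
translate([309, 416, 425]) cube([92, 813, 15]);
translate([427, 416, 425]) cube([92, 813, 15]);
translate([545, 416, 425]) cube([92, 813, 15]);
translate([663, 416, 425]) cube([92, 813, 15]);
translate([781, 416, 425]) cube([92, 813, 15]);
translate([899, 416, 425]) cube([92, 813, 15]);
translate([1017, 416, 425]) cube([92, 813, 15]);
translate([1135, 416, 425]) cube([92, 813, 15]);
translate([1253, 416, 425]) cube([92, 813, 15]);
translate([1371, 416, 425]) cube([92, 813, 15]);
translate([1489, 416, 425]) cube([92, 813, 15]);
translate([1607, 416, 425]) cube([92, 813, 15]);
translate([1725, 416, 425]) cube([92, 813, 15]);
translate([1843, 416, 425]) cube([92, 813, 15]);
translate([1961, 416, 425]) cube([92, 813, 15]);


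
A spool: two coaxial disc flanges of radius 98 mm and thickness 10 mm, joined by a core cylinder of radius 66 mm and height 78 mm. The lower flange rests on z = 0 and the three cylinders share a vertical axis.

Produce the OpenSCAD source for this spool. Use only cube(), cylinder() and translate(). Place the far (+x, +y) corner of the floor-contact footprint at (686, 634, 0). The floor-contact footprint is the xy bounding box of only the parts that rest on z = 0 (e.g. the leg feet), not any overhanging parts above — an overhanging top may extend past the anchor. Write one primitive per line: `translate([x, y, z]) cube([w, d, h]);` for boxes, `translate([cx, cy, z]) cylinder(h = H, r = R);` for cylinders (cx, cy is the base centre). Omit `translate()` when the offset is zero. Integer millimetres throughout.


translate([588, 536, 0]) cylinder(h = 10, r = 98);
translate([588, 536, 10]) cylinder(h = 78, r = 66);
translate([588, 536, 88]) cylinder(h = 10, r = 98);


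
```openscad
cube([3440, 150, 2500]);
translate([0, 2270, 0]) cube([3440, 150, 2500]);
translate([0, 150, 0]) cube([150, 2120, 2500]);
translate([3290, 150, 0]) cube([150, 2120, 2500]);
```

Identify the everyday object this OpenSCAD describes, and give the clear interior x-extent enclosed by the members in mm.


A house (or room) frame. The interior width is 3140 mm.

Four 2500 mm walls enclosing a rectangle with no floor or roof — a room or house frame. Outside width is 3440 mm and wall thickness is 150 mm, so the interior width is 3440 − 2 × 150 = 3140 mm.


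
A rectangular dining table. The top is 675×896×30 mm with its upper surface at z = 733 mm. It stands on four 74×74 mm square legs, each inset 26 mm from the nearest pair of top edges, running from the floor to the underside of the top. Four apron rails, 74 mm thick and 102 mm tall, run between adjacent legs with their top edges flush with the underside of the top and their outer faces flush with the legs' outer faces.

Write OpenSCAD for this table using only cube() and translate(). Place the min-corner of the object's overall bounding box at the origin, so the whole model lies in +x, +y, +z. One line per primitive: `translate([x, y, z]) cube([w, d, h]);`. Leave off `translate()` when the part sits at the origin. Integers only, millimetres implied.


translate([0, 0, 703]) cube([675, 896, 30]);
translate([26, 26, 0]) cube([74, 74, 703]);
translate([575, 26, 0]) cube([74, 74, 703]);
translate([26, 796, 0]) cube([74, 74, 703]);
translate([575, 796, 0]) cube([74, 74, 703]);
translate([100, 26, 601]) cube([475, 74, 102]);
translate([100, 796, 601]) cube([475, 74, 102]);
translate([26, 100, 601]) cube([74, 696, 102]);
translate([575, 100, 601]) cube([74, 696, 102]);


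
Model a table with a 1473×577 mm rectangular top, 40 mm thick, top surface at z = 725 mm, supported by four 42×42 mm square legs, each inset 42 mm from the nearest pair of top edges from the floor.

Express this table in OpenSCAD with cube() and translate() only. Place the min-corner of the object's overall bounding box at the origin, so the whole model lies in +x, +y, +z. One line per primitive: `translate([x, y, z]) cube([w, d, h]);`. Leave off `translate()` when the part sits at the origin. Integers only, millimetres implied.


translate([0, 0, 685]) cube([1473, 577, 40]);
translate([42, 42, 0]) cube([42, 42, 685]);
translate([1389, 42, 0]) cube([42, 42, 685]);
translate([42, 493, 0]) cube([42, 42, 685]);
translate([1389, 493, 0]) cube([42, 42, 685]);


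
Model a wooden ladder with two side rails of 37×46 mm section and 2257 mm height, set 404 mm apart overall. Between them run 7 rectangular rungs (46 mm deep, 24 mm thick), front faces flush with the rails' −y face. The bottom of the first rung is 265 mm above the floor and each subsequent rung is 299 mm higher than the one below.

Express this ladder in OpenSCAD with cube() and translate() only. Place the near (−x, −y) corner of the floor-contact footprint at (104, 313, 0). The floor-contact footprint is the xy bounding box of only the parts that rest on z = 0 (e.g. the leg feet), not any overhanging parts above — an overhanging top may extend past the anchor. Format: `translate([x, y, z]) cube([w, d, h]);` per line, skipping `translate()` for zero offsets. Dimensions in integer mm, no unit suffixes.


// rung span = 404 - 2*37 = 330
// rung[k] z = 265 + k*299
translate([104, 313, 0]) cube([37, 46, 2257]);
translate([471, 313, 0]) cube([37, 46, 2257]);
translate([141, 313, 265]) cube([330, 46, 24]);
translate([141, 313, 564]) cube([330, 46, 24]);
translate([141, 313, 863]) cube([330, 46, 24]);
translate([141, 313, 1162]) cube([330, 46, 24]);
translate([141, 313, 1461]) cube([330, 46, 24]);
translate([141, 313, 1760]) cube([330, 46, 24]);
translate([141, 313, 2059]) cube([330, 46, 24]);


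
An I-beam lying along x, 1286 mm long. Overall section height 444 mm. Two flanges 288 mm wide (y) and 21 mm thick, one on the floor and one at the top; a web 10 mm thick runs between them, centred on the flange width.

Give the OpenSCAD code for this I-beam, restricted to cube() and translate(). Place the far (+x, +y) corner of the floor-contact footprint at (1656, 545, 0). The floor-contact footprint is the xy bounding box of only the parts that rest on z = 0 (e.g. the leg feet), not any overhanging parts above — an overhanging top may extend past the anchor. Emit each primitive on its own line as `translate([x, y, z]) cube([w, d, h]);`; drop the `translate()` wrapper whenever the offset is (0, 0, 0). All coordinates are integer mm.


translate([370, 257, 0]) cube([1286, 288, 21]);
translate([370, 396, 21]) cube([1286, 10, 402]);
translate([370, 257, 423]) cube([1286, 288, 21]);


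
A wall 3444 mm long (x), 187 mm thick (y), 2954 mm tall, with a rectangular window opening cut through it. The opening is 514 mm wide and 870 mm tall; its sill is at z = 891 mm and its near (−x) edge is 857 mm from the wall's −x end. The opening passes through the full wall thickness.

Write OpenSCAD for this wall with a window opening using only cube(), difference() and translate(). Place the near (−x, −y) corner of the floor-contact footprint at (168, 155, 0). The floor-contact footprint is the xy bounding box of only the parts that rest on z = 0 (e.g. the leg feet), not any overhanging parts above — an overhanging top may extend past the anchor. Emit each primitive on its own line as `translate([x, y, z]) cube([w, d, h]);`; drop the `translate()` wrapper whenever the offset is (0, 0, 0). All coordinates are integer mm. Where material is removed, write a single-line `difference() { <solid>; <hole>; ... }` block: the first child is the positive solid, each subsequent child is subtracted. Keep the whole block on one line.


difference() { translate([168, 155, 0]) cube([3444, 187, 2954]); translate([1025, 155, 891]) cube([514, 187, 870]); }


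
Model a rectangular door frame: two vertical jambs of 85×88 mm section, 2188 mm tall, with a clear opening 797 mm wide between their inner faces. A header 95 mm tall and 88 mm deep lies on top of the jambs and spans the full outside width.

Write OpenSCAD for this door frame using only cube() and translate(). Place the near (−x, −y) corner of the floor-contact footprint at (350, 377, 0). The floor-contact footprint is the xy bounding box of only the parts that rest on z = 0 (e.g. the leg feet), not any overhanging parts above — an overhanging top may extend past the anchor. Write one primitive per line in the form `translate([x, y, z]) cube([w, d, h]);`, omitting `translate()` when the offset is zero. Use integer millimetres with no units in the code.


translate([350, 377, 0]) cube([85, 88, 2188]);
translate([1232, 377, 0]) cube([85, 88, 2188]);
translate([350, 377, 2188]) cube([967, 88, 95]);


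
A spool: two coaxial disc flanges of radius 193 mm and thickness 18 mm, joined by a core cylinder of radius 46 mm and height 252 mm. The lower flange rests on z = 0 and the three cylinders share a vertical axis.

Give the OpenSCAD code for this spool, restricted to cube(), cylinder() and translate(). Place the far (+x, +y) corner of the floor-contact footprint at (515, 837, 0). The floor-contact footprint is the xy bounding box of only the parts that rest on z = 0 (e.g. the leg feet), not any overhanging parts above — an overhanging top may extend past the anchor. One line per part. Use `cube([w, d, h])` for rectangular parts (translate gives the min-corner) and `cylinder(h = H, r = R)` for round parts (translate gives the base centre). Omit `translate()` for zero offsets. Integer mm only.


translate([322, 644, 0]) cylinder(h = 18, r = 193);
translate([322, 644, 18]) cylinder(h = 252, r = 46);
translate([322, 644, 270]) cylinder(h = 18, r = 193);


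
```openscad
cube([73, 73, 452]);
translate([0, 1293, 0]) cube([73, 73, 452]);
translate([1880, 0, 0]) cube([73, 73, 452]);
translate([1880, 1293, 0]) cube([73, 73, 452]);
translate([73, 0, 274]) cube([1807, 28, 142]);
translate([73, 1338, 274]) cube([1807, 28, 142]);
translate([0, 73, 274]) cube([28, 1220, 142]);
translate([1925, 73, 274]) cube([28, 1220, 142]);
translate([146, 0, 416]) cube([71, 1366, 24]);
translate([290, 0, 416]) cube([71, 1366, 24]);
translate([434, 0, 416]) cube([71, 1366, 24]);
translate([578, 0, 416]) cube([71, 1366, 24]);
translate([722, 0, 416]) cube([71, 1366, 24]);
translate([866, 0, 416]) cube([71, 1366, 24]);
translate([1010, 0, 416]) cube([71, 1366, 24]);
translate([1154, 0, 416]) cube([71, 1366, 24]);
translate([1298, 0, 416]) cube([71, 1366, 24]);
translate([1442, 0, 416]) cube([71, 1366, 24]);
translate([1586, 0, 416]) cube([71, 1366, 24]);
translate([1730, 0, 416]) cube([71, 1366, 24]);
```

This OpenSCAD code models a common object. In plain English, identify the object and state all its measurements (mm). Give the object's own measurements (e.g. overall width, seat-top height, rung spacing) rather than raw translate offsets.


A bed frame 1953 mm long (x) by 1366 mm wide (y). Four 73×73 mm corner posts, 452 mm tall, at the corners of the footprint. Four rails of 28 mm thickness and 142 mm height run between adjacent posts with their undersides at z = 274 mm, their outer faces flush with the outside of the frame (the two x-running rails run between the posts' inner faces; the two y-running rails run between the posts' inner faces). 12 slats, each 71 mm wide (x) and 24 mm thick, lie across the top of the two x-running rails, running the full 1366 mm width of the frame in y; along x they sit between the end posts with a 73 mm gap after the −x posts and between neighbouring slats, leaving 79 mm before the +x posts.
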